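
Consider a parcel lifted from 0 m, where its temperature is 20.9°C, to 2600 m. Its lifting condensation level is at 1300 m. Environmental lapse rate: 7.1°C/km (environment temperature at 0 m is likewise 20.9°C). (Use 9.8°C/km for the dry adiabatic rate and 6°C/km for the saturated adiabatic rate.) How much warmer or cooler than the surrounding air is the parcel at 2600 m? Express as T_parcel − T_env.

Parcel:
  From 0 m to 1300 m (dry): cools by 9.8 × 1.3 = 12.74°C, giving 8.16°C.
  From 1300 m to 2600 m (saturated): cools by 6 × 1.3 = 7.8°C, giving 0.36°C.
Environment:
  From 0 m to 2600 m (environment): cools by 7.1 × 2.6 = 18.46°C, giving 2.44°C.
T_parcel − T_env = 0.36 − 2.44 = -2.08°C

-2.08°C (parcel cooler than environment)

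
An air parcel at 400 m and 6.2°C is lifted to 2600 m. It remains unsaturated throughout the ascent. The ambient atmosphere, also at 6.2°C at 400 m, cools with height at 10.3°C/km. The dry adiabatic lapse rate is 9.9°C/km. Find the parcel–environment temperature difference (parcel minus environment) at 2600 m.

+0.88°C (parcel warmer than environment)

Parcel:
  From 400 m to 2600 m (dry): cools by 9.9 × 2.2 = 21.78°C, giving -15.58°C.
Environment:
  From 400 m to 2600 m (environment): cools by 10.3 × 2.2 = 22.66°C, giving -16.46°C.
T_parcel − T_env = -15.58 − (-16.46) = +0.88°C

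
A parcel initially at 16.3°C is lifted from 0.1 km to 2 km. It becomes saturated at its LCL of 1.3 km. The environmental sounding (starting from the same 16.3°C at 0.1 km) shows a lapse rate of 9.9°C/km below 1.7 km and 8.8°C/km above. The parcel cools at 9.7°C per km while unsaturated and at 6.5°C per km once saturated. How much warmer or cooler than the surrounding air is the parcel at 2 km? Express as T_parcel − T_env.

+2.29°C (parcel warmer than environment)

Parcel:
  Dry to 1300 m: -9.7 × 1.2 km = -11.64°C, so T = 4.66°C.
  Saturated to 2000 m: -6.5 × 0.7 km = -4.55°C, so T = 0.11°C.
Environment:
  Environment, lower layer to 1700 m: -9.9 × 1.6 km = -15.84°C, so T = 0.46°C.
  Environment, upper layer to 2000 m: -8.8 × 0.3 km = -2.64°C, so T = -2.18°C.
T_parcel − T_env = 0.11 − (-2.18) = +2.29°C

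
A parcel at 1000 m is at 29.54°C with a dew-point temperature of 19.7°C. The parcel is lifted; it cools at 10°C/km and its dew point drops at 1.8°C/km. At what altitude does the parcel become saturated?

2200 m

T and T_d converge at 10 − 1.8 = 8.2°C per km
Height above start = (29.54 − 19.7) / 8.2 = 1.2 km
LCL altitude = 1000 m + 1200 m = 2200 m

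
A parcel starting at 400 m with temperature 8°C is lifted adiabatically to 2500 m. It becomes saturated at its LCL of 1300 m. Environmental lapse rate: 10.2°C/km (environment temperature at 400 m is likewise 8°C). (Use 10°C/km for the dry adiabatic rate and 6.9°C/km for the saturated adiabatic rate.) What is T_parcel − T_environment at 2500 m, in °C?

Parcel:
  Dry to 1300 m: -10 × 0.9 km = -9°C, so T = -1°C.
  Saturated to 2500 m: -6.9 × 1.2 km = -8.28°C, so T = -9.28°C.
Environment:
  Environment to 2500 m: -10.2 × 2.1 km = -21.42°C, so T = -13.42°C.
T_parcel − T_env = -9.28 − (-13.42) = +4.14°C

+4.14°C (parcel warmer than environment)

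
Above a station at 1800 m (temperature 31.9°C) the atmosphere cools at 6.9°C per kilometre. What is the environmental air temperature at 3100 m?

22.93°C

From 1800 m to 3100 m (environmental): cools by 6.9 × 1.3 = 8.97°C, giving 22.93°C.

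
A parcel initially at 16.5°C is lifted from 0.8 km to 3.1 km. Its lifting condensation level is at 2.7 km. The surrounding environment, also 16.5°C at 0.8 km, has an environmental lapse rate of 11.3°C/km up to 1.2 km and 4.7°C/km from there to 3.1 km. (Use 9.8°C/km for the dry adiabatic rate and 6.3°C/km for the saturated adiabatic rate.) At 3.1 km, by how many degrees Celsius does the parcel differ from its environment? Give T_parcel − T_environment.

-7.69°C (parcel cooler than environment)

Parcel:
  800–2700 m, dry: Δz = 1.9 km ⇒ ΔT = -18.62°C; T = -2.12°C
  2700–3100 m, saturated: Δz = 0.4 km ⇒ ΔT = -2.52°C; T = -4.64°C
Environment:
  800–1200 m, environment, lower layer: Δz = 0.4 km ⇒ ΔT = -4.52°C; T = 11.98°C
  1200–3100 m, environment, upper layer: Δz = 1.9 km ⇒ ΔT = -8.93°C; T = 3.05°C
T_parcel − T_env = -4.64 − 3.05 = -7.69°C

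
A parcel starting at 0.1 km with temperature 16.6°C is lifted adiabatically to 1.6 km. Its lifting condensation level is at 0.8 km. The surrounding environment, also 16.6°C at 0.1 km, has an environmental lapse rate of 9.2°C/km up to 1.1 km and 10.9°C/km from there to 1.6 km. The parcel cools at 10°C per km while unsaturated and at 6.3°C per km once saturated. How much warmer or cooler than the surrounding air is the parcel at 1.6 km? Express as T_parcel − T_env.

Parcel:
  From 100 m to 800 m (dry): cools by 10 × 0.7 = 7°C, giving 9.6°C.
  From 800 m to 1600 m (saturated): cools by 6.3 × 0.8 = 5.04°C, giving 4.56°C.
Environment:
  From 100 m to 1100 m (environment, lower layer): cools by 9.2 × 1 = 9.2°C, giving 7.4°C.
  From 1100 m to 1600 m (environment, upper layer): cools by 10.9 × 0.5 = 5.45°C, giving 1.95°C.
T_parcel − T_env = 4.56 − 1.95 = +2.61°C

+2.61°C (parcel warmer than environment)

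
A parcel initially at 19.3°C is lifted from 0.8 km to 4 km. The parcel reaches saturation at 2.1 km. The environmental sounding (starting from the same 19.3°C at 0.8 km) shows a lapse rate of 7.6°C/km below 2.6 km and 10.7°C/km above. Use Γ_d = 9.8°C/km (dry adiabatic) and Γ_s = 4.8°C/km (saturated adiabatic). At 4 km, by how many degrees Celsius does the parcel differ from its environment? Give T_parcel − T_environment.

+6.8°C (parcel warmer than environment)

Parcel:
  800 → 2100 m (dry, 9.8°C/km): ΔT = -9.8 × 1.3 = -12.74°C → T = 6.56°C
  2100 → 4000 m (saturated, 4.8°C/km): ΔT = -4.8 × 1.9 = -9.12°C → T = -2.56°C
Environment:
  800 → 2600 m (environment, lower layer, 7.6°C/km): ΔT = -7.6 × 1.8 = -13.68°C → T = 5.62°C
  2600 → 4000 m (environment, upper layer, 10.7°C/km): ΔT = -10.7 × 1.4 = -14.98°C → T = -9.36°C
T_parcel − T_env = -2.56 − (-9.36) = +6.8°C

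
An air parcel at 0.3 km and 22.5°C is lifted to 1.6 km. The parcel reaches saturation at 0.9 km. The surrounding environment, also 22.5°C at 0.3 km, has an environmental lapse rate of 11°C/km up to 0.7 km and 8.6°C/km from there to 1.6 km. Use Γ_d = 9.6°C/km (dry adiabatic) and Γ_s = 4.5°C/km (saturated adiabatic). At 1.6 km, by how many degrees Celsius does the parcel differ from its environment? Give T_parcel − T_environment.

+3.23°C (parcel warmer than environment)

Parcel:
  Dry to 900 m: -9.6 × 0.6 km = -5.76°C, so T = 16.74°C.
  Saturated to 1600 m: -4.5 × 0.7 km = -3.15°C, so T = 13.59°C.
Environment:
  Environment, lower layer to 700 m: -11 × 0.4 km = -4.4°C, so T = 18.1°C.
  Environment, upper layer to 1600 m: -8.6 × 0.9 km = -7.74°C, so T = 10.36°C.
T_parcel − T_env = 13.59 − 10.36 = +3.23°C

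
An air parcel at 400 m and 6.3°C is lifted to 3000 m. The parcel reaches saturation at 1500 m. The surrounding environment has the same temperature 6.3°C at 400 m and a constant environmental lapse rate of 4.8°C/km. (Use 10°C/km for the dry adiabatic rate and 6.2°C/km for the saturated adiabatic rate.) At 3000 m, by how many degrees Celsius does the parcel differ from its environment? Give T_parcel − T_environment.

-7.82°C (parcel cooler than environment)

Parcel:
  Dry to 1500 m: -10 × 1.1 km = -11°C, so T = -4.7°C.
  Saturated to 3000 m: -6.2 × 1.5 km = -9.3°C, so T = -14°C.
Environment:
  Environment to 3000 m: -4.8 × 2.6 km = -12.48°C, so T = -6.18°C.
T_parcel − T_env = -14 − (-6.18) = -7.82°C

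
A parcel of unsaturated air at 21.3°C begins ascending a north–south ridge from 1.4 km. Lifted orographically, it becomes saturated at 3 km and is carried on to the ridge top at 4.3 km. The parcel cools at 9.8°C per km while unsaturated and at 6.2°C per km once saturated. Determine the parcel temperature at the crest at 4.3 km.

1400 → 3000 m (dry, 9.8°C/km): ΔT = -9.8 × 1.6 = -15.68°C → T = 5.62°C
3000 → 4300 m (saturated, 6.2°C/km): ΔT = -6.2 × 1.3 = -8.06°C → T = -2.44°C

-2.44°C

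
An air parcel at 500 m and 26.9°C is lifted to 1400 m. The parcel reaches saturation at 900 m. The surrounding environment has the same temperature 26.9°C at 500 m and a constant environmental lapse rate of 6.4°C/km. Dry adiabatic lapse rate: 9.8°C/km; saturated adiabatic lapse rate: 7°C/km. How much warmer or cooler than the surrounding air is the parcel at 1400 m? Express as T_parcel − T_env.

Parcel:
  From 500 m to 900 m (dry): cools by 9.8 × 0.4 = 3.92°C, giving 22.98°C.
  From 900 m to 1400 m (saturated): cools by 7 × 0.5 = 3.5°C, giving 19.48°C.
Environment:
  From 500 m to 1400 m (environment): cools by 6.4 × 0.9 = 5.76°C, giving 21.14°C.
T_parcel − T_env = 19.48 − 21.14 = -1.66°C

-1.66°C (parcel cooler than environment)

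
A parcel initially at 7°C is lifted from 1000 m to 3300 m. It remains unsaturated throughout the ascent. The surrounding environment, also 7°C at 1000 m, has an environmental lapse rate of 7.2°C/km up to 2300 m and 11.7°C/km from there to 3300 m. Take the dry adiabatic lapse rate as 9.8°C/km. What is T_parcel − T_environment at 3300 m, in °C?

-1.48°C (parcel cooler than environment)

Parcel:
  Dry to 3300 m: -9.8 × 2.3 km = -22.54°C, so T = -15.54°C.
Environment:
  Environment, lower layer to 2300 m: -7.2 × 1.3 km = -9.36°C, so T = -2.36°C.
  Environment, upper layer to 3300 m: -11.7 × 1 km = -11.7°C, so T = -14.06°C.
T_parcel − T_env = -15.54 − (-14.06) = -1.48°C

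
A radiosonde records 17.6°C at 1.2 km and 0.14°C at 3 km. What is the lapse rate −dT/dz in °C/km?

Γ = −ΔT/Δz = (17.6 − 0.14) / (3000 − 1200) m
  = 17.46°C / 1.8 km = 9.7°C/km

9.7°C/km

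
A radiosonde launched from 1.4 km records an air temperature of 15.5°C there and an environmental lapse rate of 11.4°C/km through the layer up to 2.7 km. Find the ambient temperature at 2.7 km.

0.68°C

1400 → 2700 m (environmental, 11.4°C/km): ΔT = -11.4 × 1.3 = -14.82°C → T = 0.68°C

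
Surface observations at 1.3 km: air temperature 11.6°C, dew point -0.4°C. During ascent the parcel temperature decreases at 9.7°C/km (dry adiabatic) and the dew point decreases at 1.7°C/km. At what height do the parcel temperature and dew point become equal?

2.8 km

T and T_d converge at 9.7 − 1.7 = 8°C per km
Height above start = (11.6 − (-0.4)) / 8 = 1.5 km
LCL altitude = 1300 m + 1500 m = 2800 m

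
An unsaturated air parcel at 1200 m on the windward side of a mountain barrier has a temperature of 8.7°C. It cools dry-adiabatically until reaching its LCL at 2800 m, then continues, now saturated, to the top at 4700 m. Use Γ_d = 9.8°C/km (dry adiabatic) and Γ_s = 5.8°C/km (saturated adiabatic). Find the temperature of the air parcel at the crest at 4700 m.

-18°C

1200 → 2800 m (dry, 9.8°C/km): ΔT = -9.8 × 1.6 = -15.68°C → T = -6.98°C
2800 → 4700 m (saturated, 5.8°C/km): ΔT = -5.8 × 1.9 = -11.02°C → T = -18°C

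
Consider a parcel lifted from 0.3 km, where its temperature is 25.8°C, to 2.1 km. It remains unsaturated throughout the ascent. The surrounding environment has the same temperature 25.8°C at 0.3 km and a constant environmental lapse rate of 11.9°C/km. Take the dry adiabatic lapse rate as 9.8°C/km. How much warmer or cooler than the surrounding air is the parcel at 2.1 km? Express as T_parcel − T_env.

Parcel:
  Dry to 2100 m: -9.8 × 1.8 km = -17.64°C, so T = 8.16°C.
Environment:
  Environment to 2100 m: -11.9 × 1.8 km = -21.42°C, so T = 4.38°C.
T_parcel − T_env = 8.16 − 4.38 = +3.78°C

+3.78°C (parcel warmer than environment)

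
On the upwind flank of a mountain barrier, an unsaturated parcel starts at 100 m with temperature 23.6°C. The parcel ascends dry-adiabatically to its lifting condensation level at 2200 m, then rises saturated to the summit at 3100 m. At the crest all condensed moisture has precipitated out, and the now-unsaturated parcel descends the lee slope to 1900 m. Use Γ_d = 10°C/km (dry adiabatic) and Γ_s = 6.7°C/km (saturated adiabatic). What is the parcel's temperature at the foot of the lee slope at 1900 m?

8.57°C

100 → 2200 m (dry, 10°C/km): ΔT = -10 × 2.1 = -21°C → T = 2.6°C
2200 → 3100 m (saturated, 6.7°C/km): ΔT = -6.7 × 0.9 = -6.03°C → T = -3.43°C
3100 → 1900 m (dry descent, 10°C/km): ΔT = +10 × 1.2 = +12°C → T = 8.57°C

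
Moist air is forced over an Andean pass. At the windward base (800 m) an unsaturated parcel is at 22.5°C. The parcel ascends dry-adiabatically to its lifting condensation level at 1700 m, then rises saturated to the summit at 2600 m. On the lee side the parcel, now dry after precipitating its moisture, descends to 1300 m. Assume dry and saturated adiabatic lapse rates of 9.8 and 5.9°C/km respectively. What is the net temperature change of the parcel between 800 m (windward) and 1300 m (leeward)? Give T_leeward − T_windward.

From 800 m to 1700 m (dry): cools by 9.8 × 0.9 = 8.82°C, giving 13.68°C.
From 1700 m to 2600 m (saturated): cools by 5.9 × 0.9 = 5.31°C, giving 8.37°C.
From 2600 m to 1300 m (dry descent): warms by 9.8 × 1.3 = 12.74°C, giving 21.11°C.
Net change vs windward start: 21.11 − 22.5 = -1.39°C

-1.39°C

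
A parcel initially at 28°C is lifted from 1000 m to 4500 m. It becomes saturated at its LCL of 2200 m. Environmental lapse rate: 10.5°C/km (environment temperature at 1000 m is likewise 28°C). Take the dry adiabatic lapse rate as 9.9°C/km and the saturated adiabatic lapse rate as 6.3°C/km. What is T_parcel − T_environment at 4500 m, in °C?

Parcel:
  From 1000 m to 2200 m (dry): cools by 9.9 × 1.2 = 11.88°C, giving 16.12°C.
  From 2200 m to 4500 m (saturated): cools by 6.3 × 2.3 = 14.49°C, giving 1.63°C.
Environment:
  From 1000 m to 4500 m (environment): cools by 10.5 × 3.5 = 36.75°C, giving -8.75°C.
T_parcel − T_env = 1.63 − (-8.75) = +10.38°C

+10.38°C (parcel warmer than environment)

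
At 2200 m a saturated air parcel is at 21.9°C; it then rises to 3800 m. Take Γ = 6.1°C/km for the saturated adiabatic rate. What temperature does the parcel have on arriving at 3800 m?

12.14°C

2200 → 3800 m (saturated adiabatic, 6.1°C/km): ΔT = -6.1 × 1.6 = -9.76°C → T = 12.14°C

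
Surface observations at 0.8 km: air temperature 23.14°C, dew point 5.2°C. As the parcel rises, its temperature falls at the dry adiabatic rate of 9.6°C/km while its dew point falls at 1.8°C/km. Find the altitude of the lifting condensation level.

T and T_d converge at 9.6 − 1.8 = 7.8°C per km
Height above start = (23.14 − 5.2) / 7.8 = 2.3 km
LCL altitude = 800 m + 2300 m = 3100 m

3.1 km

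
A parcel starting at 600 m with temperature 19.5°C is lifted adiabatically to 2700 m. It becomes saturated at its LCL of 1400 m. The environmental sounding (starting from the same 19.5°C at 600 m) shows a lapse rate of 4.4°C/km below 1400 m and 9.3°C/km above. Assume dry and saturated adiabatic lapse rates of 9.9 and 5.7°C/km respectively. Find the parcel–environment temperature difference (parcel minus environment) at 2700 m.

Parcel:
  From 600 m to 1400 m (dry): cools by 9.9 × 0.8 = 7.92°C, giving 11.58°C.
  From 1400 m to 2700 m (saturated): cools by 5.7 × 1.3 = 7.41°C, giving 4.17°C.
Environment:
  From 600 m to 1400 m (environment, lower layer): cools by 4.4 × 0.8 = 3.52°C, giving 15.98°C.
  From 1400 m to 2700 m (environment, upper layer): cools by 9.3 × 1.3 = 12.09°C, giving 3.89°C.
T_parcel − T_env = 4.17 − 3.89 = +0.28°C

+0.28°C (parcel warmer than environment)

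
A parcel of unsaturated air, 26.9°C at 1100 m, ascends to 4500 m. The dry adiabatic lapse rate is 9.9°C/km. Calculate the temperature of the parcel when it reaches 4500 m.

1100–4500 m, dry adiabatic: Δz = 3.4 km ⇒ ΔT = -33.66°C; T = -6.76°C

-6.76°C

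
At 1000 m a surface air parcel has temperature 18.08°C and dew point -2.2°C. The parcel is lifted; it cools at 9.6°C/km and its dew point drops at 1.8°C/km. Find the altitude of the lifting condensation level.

3600 m

T and T_d converge at 9.6 − 1.8 = 7.8°C per km
Height above start = (18.08 − (-2.2)) / 7.8 = 2.6 km
LCL altitude = 1000 m + 2600 m = 3600 m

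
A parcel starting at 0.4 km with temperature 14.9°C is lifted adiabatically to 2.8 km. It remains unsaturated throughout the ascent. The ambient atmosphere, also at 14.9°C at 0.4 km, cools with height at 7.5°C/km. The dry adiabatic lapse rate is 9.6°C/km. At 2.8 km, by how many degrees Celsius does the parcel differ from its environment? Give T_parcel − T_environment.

Parcel:
  400 → 2800 m (dry, 9.6°C/km): ΔT = -9.6 × 2.4 = -23.04°C → T = -8.14°C
Environment:
  400 → 2800 m (environment, 7.5°C/km): ΔT = -7.5 × 2.4 = -18°C → T = -3.1°C
T_parcel − T_env = -8.14 − (-3.1) = -5.04°C

-5.04°C (parcel cooler than environment)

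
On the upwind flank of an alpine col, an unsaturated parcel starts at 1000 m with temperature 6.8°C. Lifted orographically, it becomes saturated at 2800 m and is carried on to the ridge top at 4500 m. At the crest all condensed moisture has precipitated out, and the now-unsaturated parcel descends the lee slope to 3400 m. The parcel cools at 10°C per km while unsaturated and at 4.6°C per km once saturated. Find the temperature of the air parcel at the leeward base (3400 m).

1000–2800 m, dry: Δz = 1.8 km ⇒ ΔT = -18°C; T = -11.2°C
2800–4500 m, saturated: Δz = 1.7 km ⇒ ΔT = -7.82°C; T = -19.02°C
4500–3400 m, dry descent: Δz = 1.1 km ⇒ ΔT = +11°C; T = -8.02°C

-8.02°C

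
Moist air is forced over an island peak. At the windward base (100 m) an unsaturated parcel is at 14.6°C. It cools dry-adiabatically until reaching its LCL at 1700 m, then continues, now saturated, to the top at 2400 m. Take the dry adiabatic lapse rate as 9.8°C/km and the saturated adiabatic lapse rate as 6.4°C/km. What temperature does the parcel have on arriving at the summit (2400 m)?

Dry to 1700 m: -9.8 × 1.6 km = -15.68°C, so T = -1.08°C.
Saturated to 2400 m: -6.4 × 0.7 km = -4.48°C, so T = -5.56°C.

-5.56°C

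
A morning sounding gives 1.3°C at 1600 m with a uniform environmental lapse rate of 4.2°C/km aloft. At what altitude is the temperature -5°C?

3100 m

Height above start = (1.3 − (-5)) / 4.2 = 1.5 km
Altitude = 1600 m + 1500 m = 3100 m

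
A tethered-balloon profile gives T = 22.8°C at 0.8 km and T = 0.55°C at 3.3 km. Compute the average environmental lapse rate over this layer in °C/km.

Γ = −ΔT/Δz = (22.8 − 0.55) / (3300 − 800) m
  = 22.25°C / 2.5 km = 8.9°C/km

8.9°C/km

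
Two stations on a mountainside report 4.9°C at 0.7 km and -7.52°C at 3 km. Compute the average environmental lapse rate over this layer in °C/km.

Γ = −ΔT/Δz = (4.9 − (-7.52)) / (3000 − 700) m
  = 12.42°C / 2.3 km = 5.4°C/km

5.4°C/km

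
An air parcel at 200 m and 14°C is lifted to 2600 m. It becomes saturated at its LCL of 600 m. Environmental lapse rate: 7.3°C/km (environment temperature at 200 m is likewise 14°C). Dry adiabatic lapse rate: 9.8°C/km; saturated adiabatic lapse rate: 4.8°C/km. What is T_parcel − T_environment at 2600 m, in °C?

Parcel:
  200–600 m, dry: Δz = 0.4 km ⇒ ΔT = -3.92°C; T = 10.08°C
  600–2600 m, saturated: Δz = 2 km ⇒ ΔT = -9.6°C; T = 0.48°C
Environment:
  200–2600 m, environment: Δz = 2.4 km ⇒ ΔT = -17.52°C; T = -3.52°C
T_parcel − T_env = 0.48 − (-3.52) = +4°C

+4°C (parcel warmer than environment)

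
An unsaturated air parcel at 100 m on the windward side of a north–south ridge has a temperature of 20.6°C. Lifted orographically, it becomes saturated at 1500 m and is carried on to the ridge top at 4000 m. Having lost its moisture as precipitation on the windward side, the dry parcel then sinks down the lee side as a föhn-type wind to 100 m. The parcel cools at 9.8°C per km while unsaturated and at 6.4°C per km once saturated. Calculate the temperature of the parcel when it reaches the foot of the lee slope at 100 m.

29.1°C

100 → 1500 m (dry, 9.8°C/km): ΔT = -9.8 × 1.4 = -13.72°C → T = 6.88°C
1500 → 4000 m (saturated, 6.4°C/km): ΔT = -6.4 × 2.5 = -16°C → T = -9.12°C
4000 → 100 m (dry descent, 9.8°C/km): ΔT = +9.8 × 3.9 = +38.22°C → T = 29.1°C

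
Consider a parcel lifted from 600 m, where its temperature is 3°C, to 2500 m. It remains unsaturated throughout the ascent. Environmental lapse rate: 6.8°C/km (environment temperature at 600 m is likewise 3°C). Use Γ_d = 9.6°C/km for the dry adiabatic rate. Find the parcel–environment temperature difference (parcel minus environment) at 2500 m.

-5.32°C (parcel cooler than environment)

Parcel:
  From 600 m to 2500 m (dry): cools by 9.6 × 1.9 = 18.24°C, giving -15.24°C.
Environment:
  From 600 m to 2500 m (environment): cools by 6.8 × 1.9 = 12.92°C, giving -9.92°C.
T_parcel − T_env = -15.24 − (-9.92) = -5.32°C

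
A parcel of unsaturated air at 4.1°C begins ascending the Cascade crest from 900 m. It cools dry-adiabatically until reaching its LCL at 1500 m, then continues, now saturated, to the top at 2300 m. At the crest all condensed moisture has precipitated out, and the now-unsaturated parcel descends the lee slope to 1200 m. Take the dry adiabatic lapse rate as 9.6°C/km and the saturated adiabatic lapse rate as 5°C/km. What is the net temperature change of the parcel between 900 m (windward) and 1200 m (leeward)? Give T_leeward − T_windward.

+0.8°C

Dry to 1500 m: -9.6 × 0.6 km = -5.76°C, so T = -1.66°C.
Saturated to 2300 m: -5 × 0.8 km = -4°C, so T = -5.66°C.
Dry descent to 1200 m: +9.6 × 1.1 km = +10.56°C, so T = 4.9°C.
Net change vs windward start: 4.9 − 4.1 = +0.8°C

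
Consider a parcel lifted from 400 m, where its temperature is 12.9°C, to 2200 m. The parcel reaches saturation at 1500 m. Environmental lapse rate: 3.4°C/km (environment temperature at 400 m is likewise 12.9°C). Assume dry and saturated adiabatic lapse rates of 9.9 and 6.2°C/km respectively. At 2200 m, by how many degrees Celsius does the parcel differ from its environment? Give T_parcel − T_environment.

Parcel:
  From 400 m to 1500 m (dry): cools by 9.9 × 1.1 = 10.89°C, giving 2.01°C.
  From 1500 m to 2200 m (saturated): cools by 6.2 × 0.7 = 4.34°C, giving -2.33°C.
Environment:
  From 400 m to 2200 m (environment): cools by 3.4 × 1.8 = 6.12°C, giving 6.78°C.
T_parcel − T_env = -2.33 − 6.78 = -9.11°C

-9.11°C (parcel cooler than environment)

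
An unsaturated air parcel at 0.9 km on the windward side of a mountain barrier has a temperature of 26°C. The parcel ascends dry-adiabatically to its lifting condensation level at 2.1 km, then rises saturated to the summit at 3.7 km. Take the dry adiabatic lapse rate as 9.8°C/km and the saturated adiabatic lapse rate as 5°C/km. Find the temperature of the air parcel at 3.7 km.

6.24°C

900 → 2100 m (dry, 9.8°C/km): ΔT = -9.8 × 1.2 = -11.76°C → T = 14.24°C
2100 → 3700 m (saturated, 5°C/km): ΔT = -5 × 1.6 = -8°C → T = 6.24°C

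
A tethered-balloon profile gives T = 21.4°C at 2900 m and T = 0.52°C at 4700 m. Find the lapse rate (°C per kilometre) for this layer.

Γ = −ΔT/Δz = (21.4 − 0.52) / (4700 − 2900) m
  = 20.88°C / 1.8 km = 11.6°C/km

11.6°C/km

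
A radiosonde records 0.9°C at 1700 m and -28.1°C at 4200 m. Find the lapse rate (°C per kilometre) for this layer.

Γ = −ΔT/Δz = (0.9 − (-28.1)) / (4200 − 1700) m
  = 29°C / 2.5 km = 11.6°C/km

11.6°C/km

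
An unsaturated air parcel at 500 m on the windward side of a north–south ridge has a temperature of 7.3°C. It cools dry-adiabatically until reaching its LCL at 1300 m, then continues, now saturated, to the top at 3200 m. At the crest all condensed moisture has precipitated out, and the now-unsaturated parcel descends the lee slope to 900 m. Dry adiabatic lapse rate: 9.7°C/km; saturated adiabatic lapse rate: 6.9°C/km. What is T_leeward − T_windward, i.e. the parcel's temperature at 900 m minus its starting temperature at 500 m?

From 500 m to 1300 m (dry): cools by 9.7 × 0.8 = 7.76°C, giving -0.46°C.
From 1300 m to 3200 m (saturated): cools by 6.9 × 1.9 = 13.11°C, giving -13.57°C.
From 3200 m to 900 m (dry descent): warms by 9.7 × 2.3 = 22.31°C, giving 8.74°C.
Net change vs windward start: 8.74 − 7.3 = +1.44°C

+1.44°C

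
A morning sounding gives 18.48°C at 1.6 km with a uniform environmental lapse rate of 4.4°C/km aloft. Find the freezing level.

5.8 km

Height above start = (18.48 − 0) / 4.4 = 4.2 km
Altitude = 1600 m + 4200 m = 5800 m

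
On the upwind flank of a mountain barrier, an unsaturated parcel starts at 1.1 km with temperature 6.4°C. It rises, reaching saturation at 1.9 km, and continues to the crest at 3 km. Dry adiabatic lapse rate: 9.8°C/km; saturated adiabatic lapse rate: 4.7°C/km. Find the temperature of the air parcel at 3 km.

1100–1900 m, dry: Δz = 0.8 km ⇒ ΔT = -7.84°C; T = -1.44°C
1900–3000 m, saturated: Δz = 1.1 km ⇒ ΔT = -5.17°C; T = -6.61°C

-6.61°C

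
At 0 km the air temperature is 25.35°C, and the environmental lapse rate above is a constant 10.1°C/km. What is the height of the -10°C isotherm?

Height above start = (25.35 − (-10)) / 10.1 = 3.5 km
Altitude = 0 m + 3500 m = 3500 m

3.5 km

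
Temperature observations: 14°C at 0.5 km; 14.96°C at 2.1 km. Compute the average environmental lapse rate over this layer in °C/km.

Γ = −ΔT/Δz = (14 − 14.96) / (2100 − 500) m
  = -0.96°C / 1.6 km = -0.6°C/km

-0.6°C/km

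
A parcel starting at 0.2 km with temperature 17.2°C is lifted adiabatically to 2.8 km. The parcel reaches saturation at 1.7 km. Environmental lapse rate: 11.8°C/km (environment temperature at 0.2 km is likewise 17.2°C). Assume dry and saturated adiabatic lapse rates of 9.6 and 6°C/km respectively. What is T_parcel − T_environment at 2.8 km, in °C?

Parcel:
  200–1700 m, dry: Δz = 1.5 km ⇒ ΔT = -14.4°C; T = 2.8°C
  1700–2800 m, saturated: Δz = 1.1 km ⇒ ΔT = -6.6°C; T = -3.8°C
Environment:
  200–2800 m, environment: Δz = 2.6 km ⇒ ΔT = -30.68°C; T = -13.48°C
T_parcel − T_env = -3.8 − (-13.48) = +9.68°C

+9.68°C (parcel warmer than environment)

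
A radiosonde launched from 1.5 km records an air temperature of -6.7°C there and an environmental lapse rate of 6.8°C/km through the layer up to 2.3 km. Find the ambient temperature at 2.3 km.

-12.14°C

Environmental to 2300 m: -6.8 × 0.8 km = -5.44°C, so T = -12.14°C.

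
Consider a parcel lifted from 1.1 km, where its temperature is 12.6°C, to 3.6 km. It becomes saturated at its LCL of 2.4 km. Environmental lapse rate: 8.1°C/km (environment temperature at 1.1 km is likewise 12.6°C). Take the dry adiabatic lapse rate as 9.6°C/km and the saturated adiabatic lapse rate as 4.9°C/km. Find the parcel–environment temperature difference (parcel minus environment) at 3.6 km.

+1.89°C (parcel warmer than environment)

Parcel:
  From 1100 m to 2400 m (dry): cools by 9.6 × 1.3 = 12.48°C, giving 0.12°C.
  From 2400 m to 3600 m (saturated): cools by 4.9 × 1.2 = 5.88°C, giving -5.76°C.
Environment:
  From 1100 m to 3600 m (environment): cools by 8.1 × 2.5 = 20.25°C, giving -7.65°C.
T_parcel − T_env = -5.76 − (-7.65) = +1.89°C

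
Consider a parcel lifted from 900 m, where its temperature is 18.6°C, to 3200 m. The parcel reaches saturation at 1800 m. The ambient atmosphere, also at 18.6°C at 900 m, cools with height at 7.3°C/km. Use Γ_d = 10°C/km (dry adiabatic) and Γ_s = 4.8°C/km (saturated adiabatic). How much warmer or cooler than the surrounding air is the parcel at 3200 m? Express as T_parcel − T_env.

+1.07°C (parcel warmer than environment)

Parcel:
  900–1800 m, dry: Δz = 0.9 km ⇒ ΔT = -9°C; T = 9.6°C
  1800–3200 m, saturated: Δz = 1.4 km ⇒ ΔT = -6.72°C; T = 2.88°C
Environment:
  900–3200 m, environment: Δz = 2.3 km ⇒ ΔT = -16.79°C; T = 1.81°C
T_parcel − T_env = 2.88 − 1.81 = +1.07°C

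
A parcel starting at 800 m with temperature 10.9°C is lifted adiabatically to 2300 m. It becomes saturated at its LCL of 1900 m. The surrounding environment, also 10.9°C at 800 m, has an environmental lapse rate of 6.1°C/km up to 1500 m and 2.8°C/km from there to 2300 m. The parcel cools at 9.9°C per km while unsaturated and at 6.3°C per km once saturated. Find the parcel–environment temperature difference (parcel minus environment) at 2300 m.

Parcel:
  800 → 1900 m (dry, 9.9°C/km): ΔT = -9.9 × 1.1 = -10.89°C → T = 0.01°C
  1900 → 2300 m (saturated, 6.3°C/km): ΔT = -6.3 × 0.4 = -2.52°C → T = -2.51°C
Environment:
  800 → 1500 m (environment, lower layer, 6.1°C/km): ΔT = -6.1 × 0.7 = -4.27°C → T = 6.63°C
  1500 → 2300 m (environment, upper layer, 2.8°C/km): ΔT = -2.8 × 0.8 = -2.24°C → T = 4.39°C
T_parcel − T_env = -2.51 − 4.39 = -6.9°C

-6.9°C (parcel cooler than environment)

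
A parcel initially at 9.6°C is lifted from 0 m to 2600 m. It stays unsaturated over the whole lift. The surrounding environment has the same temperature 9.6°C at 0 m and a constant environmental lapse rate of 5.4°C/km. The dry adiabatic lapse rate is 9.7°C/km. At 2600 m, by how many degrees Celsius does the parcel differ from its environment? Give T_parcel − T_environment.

Parcel:
  From 0 m to 2600 m (dry): cools by 9.7 × 2.6 = 25.22°C, giving -15.62°C.
Environment:
  From 0 m to 2600 m (environment): cools by 5.4 × 2.6 = 14.04°C, giving -4.44°C.
T_parcel − T_env = -15.62 − (-4.44) = -11.18°C

-11.18°C (parcel cooler than environment)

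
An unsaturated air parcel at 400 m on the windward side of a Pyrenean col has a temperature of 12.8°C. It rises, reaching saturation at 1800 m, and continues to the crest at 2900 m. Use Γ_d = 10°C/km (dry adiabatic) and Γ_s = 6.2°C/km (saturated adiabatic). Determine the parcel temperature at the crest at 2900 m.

400–1800 m, dry: Δz = 1.4 km ⇒ ΔT = -14°C; T = -1.2°C
1800–2900 m, saturated: Δz = 1.1 km ⇒ ΔT = -6.82°C; T = -8.02°C

-8.02°C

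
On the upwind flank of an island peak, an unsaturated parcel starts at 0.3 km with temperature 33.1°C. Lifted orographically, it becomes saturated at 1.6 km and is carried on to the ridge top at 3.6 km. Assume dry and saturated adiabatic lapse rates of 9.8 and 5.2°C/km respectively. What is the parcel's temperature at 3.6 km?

9.96°C

300–1600 m, dry: Δz = 1.3 km ⇒ ΔT = -12.74°C; T = 20.36°C
1600–3600 m, saturated: Δz = 2 km ⇒ ΔT = -10.4°C; T = 9.96°C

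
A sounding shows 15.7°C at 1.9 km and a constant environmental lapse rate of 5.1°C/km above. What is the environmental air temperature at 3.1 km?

Environmental to 3100 m: -5.1 × 1.2 km = -6.12°C, so T = 9.58°C.

9.58°C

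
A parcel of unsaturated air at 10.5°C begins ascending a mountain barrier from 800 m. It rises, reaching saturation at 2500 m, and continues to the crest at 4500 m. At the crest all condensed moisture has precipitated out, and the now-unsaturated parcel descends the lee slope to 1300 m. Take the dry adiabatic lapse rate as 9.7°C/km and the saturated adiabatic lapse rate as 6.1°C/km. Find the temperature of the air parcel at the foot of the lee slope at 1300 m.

Dry to 2500 m: -9.7 × 1.7 km = -16.49°C, so T = -5.99°C.
Saturated to 4500 m: -6.1 × 2 km = -12.2°C, so T = -18.19°C.
Dry descent to 1300 m: +9.7 × 3.2 km = +31.04°C, so T = 12.85°C.

12.85°C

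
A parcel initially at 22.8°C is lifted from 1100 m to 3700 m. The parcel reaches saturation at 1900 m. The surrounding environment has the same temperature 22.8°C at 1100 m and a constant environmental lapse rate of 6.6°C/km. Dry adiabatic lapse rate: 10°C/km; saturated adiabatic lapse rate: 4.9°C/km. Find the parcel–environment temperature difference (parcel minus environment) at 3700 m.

Parcel:
  From 1100 m to 1900 m (dry): cools by 10 × 0.8 = 8°C, giving 14.8°C.
  From 1900 m to 3700 m (saturated): cools by 4.9 × 1.8 = 8.82°C, giving 5.98°C.
Environment:
  From 1100 m to 3700 m (environment): cools by 6.6 × 2.6 = 17.16°C, giving 5.64°C.
T_parcel − T_env = 5.98 − 5.64 = +0.34°C

+0.34°C (parcel warmer than environment)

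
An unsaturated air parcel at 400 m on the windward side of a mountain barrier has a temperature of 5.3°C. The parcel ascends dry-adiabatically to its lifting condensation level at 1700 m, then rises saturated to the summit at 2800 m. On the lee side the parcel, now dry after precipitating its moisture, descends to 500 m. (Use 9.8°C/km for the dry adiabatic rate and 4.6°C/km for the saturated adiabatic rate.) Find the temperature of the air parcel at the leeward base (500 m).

10.04°C

400 → 1700 m (dry, 9.8°C/km): ΔT = -9.8 × 1.3 = -12.74°C → T = -7.44°C
1700 → 2800 m (saturated, 4.6°C/km): ΔT = -4.6 × 1.1 = -5.06°C → T = -12.5°C
2800 → 500 m (dry descent, 9.8°C/km): ΔT = +9.8 × 2.3 = +22.54°C → T = 10.04°C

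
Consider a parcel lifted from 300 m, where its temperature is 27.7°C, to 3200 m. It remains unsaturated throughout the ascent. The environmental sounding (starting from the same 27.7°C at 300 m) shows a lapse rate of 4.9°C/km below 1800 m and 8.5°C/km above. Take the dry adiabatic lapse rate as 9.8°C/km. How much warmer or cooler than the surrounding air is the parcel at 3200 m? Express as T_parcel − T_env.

-9.17°C (parcel cooler than environment)

Parcel:
  300 → 3200 m (dry, 9.8°C/km): ΔT = -9.8 × 2.9 = -28.42°C → T = -0.72°C
Environment:
  300 → 1800 m (environment, lower layer, 4.9°C/km): ΔT = -4.9 × 1.5 = -7.35°C → T = 20.35°C
  1800 → 3200 m (environment, upper layer, 8.5°C/km): ΔT = -8.5 × 1.4 = -11.9°C → T = 8.45°C
T_parcel − T_env = -0.72 − 8.45 = -9.17°C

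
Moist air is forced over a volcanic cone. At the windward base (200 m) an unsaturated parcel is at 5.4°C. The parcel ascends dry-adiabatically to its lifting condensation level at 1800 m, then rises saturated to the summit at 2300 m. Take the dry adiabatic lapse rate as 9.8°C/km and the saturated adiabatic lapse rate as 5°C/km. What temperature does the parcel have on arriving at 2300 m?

-12.78°C

Dry to 1800 m: -9.8 × 1.6 km = -15.68°C, so T = -10.28°C.
Saturated to 2300 m: -5 × 0.5 km = -2.5°C, so T = -12.78°C.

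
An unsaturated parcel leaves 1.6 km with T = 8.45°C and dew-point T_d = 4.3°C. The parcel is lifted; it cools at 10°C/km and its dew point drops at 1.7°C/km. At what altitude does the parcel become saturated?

T and T_d converge at 10 − 1.7 = 8.3°C per km
Height above start = (8.45 − 4.3) / 8.3 = 0.5 km
LCL altitude = 1600 m + 500 m = 2100 m

2.1 km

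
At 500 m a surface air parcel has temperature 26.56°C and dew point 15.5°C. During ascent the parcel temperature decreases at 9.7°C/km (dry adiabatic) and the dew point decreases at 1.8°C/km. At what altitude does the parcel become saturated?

T and T_d converge at 9.7 − 1.8 = 7.9°C per km
Height above start = (26.56 − 15.5) / 7.9 = 1.4 km
LCL altitude = 500 m + 1400 m = 1900 m

1900 m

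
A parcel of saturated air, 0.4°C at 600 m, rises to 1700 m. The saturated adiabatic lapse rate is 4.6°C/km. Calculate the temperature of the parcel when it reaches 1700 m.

-4.66°C

600–1700 m, saturated adiabatic: Δz = 1.1 km ⇒ ΔT = -5.06°C; T = -4.66°C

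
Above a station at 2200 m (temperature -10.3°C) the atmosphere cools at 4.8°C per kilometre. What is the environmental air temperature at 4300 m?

2200 → 4300 m (environmental, 4.8°C/km): ΔT = -4.8 × 2.1 = -10.08°C → T = -20.38°C

-20.38°C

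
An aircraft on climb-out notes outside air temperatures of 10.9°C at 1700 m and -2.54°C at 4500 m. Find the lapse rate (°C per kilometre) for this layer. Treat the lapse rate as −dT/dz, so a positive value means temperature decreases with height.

4.8°C/km

Γ = −ΔT/Δz = (10.9 − (-2.54)) / (4500 − 1700) m
  = 13.44°C / 2.8 km = 4.8°C/km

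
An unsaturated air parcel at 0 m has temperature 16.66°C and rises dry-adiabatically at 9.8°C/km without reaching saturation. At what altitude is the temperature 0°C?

Height above start = (16.66 − 0) / 9.8 = 1.7 km
Altitude = 0 m + 1700 m = 1700 m

1700 m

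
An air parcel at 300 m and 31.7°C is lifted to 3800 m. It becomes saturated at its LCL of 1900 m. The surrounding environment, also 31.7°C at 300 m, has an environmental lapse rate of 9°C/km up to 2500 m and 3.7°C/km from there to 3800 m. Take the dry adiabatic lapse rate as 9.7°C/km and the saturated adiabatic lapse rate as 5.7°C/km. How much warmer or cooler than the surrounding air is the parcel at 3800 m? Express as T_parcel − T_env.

Parcel:
  300 → 1900 m (dry, 9.7°C/km): ΔT = -9.7 × 1.6 = -15.52°C → T = 16.18°C
  1900 → 3800 m (saturated, 5.7°C/km): ΔT = -5.7 × 1.9 = -10.83°C → T = 5.35°C
Environment:
  300 → 2500 m (environment, lower layer, 9°C/km): ΔT = -9 × 2.2 = -19.8°C → T = 11.9°C
  2500 → 3800 m (environment, upper layer, 3.7°C/km): ΔT = -3.7 × 1.3 = -4.81°C → T = 7.09°C
T_parcel − T_env = 5.35 − 7.09 = -1.74°C

-1.74°C (parcel cooler than environment)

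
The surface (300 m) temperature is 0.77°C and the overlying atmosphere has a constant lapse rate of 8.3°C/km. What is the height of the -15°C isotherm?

Height above start = (0.77 − (-15)) / 8.3 = 1.9 km
Altitude = 300 m + 1900 m = 2200 m

2200 m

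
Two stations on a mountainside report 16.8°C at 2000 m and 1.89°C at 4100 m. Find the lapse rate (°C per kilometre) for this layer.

Γ = −ΔT/Δz = (16.8 − 1.89) / (4100 − 2000) m
  = 14.91°C / 2.1 km = 7.1°C/km

7.1°C/km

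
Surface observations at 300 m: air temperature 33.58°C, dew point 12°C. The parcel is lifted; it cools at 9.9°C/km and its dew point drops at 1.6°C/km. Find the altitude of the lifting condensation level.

2900 m

T and T_d converge at 9.9 − 1.6 = 8.3°C per km
Height above start = (33.58 − 12) / 8.3 = 2.6 km
LCL altitude = 300 m + 2600 m = 2900 m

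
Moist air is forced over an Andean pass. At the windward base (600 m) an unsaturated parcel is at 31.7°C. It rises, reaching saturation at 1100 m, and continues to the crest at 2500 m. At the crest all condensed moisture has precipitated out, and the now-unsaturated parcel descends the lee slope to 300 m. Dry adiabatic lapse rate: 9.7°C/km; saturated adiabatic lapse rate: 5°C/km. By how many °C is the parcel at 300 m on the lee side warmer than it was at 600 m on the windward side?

+9.49°C

Dry to 1100 m: -9.7 × 0.5 km = -4.85°C, so T = 26.85°C.
Saturated to 2500 m: -5 × 1.4 km = -7°C, so T = 19.85°C.
Dry descent to 300 m: +9.7 × 2.2 km = +21.34°C, so T = 41.19°C.
Net change vs windward start: 41.19 − 31.7 = +9.49°C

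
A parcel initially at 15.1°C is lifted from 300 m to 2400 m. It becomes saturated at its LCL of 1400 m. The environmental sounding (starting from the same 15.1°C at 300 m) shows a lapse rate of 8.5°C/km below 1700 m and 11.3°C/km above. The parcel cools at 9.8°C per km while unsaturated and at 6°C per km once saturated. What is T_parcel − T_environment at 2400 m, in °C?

+3.03°C (parcel warmer than environment)

Parcel:
  Dry to 1400 m: -9.8 × 1.1 km = -10.78°C, so T = 4.32°C.
  Saturated to 2400 m: -6 × 1 km = -6°C, so T = -1.68°C.
Environment:
  Environment, lower layer to 1700 m: -8.5 × 1.4 km = -11.9°C, so T = 3.2°C.
  Environment, upper layer to 2400 m: -11.3 × 0.7 km = -7.91°C, so T = -4.71°C.
T_parcel − T_env = -1.68 − (-4.71) = +3.03°C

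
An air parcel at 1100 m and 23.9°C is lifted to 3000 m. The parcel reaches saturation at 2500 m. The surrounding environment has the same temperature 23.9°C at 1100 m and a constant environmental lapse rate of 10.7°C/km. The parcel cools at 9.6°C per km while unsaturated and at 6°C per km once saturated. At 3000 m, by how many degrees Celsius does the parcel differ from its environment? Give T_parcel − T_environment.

Parcel:
  Dry to 2500 m: -9.6 × 1.4 km = -13.44°C, so T = 10.46°C.
  Saturated to 3000 m: -6 × 0.5 km = -3°C, so T = 7.46°C.
Environment:
  Environment to 3000 m: -10.7 × 1.9 km = -20.33°C, so T = 3.57°C.
T_parcel − T_env = 7.46 − 3.57 = +3.89°C

+3.89°C (parcel warmer than environment)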